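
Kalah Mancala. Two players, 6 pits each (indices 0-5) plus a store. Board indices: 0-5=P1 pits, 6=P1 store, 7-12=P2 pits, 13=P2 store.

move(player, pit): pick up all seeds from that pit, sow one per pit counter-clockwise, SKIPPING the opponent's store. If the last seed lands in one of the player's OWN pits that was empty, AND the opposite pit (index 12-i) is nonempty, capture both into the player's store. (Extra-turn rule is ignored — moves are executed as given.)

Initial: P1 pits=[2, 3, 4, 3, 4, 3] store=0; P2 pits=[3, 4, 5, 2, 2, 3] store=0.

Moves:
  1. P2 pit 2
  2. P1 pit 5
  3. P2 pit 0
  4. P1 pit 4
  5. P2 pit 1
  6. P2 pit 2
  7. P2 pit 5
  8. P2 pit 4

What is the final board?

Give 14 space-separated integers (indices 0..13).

Answer: 6 6 6 5 0 1 2 1 0 0 6 0 1 4

Derivation:
Move 1: P2 pit2 -> P1=[3,3,4,3,4,3](0) P2=[3,4,0,3,3,4](1)
Move 2: P1 pit5 -> P1=[3,3,4,3,4,0](1) P2=[4,5,0,3,3,4](1)
Move 3: P2 pit0 -> P1=[3,3,4,3,4,0](1) P2=[0,6,1,4,4,4](1)
Move 4: P1 pit4 -> P1=[3,3,4,3,0,1](2) P2=[1,7,1,4,4,4](1)
Move 5: P2 pit1 -> P1=[4,4,4,3,0,1](2) P2=[1,0,2,5,5,5](2)
Move 6: P2 pit2 -> P1=[4,4,4,3,0,1](2) P2=[1,0,0,6,6,5](2)
Move 7: P2 pit5 -> P1=[5,5,5,4,0,1](2) P2=[1,0,0,6,6,0](3)
Move 8: P2 pit4 -> P1=[6,6,6,5,0,1](2) P2=[1,0,0,6,0,1](4)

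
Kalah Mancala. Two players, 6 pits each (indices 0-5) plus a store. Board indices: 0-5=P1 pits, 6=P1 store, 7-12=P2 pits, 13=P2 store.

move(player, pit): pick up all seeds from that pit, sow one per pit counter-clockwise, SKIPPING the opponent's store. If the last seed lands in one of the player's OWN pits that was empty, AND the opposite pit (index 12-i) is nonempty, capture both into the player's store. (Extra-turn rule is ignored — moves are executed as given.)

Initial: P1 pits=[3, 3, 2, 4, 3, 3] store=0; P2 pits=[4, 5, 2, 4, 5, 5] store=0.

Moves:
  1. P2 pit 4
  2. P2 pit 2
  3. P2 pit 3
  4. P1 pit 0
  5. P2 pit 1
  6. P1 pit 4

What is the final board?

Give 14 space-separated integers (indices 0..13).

Move 1: P2 pit4 -> P1=[4,4,3,4,3,3](0) P2=[4,5,2,4,0,6](1)
Move 2: P2 pit2 -> P1=[4,0,3,4,3,3](0) P2=[4,5,0,5,0,6](6)
Move 3: P2 pit3 -> P1=[5,1,3,4,3,3](0) P2=[4,5,0,0,1,7](7)
Move 4: P1 pit0 -> P1=[0,2,4,5,4,4](0) P2=[4,5,0,0,1,7](7)
Move 5: P2 pit1 -> P1=[0,2,4,5,4,4](0) P2=[4,0,1,1,2,8](8)
Move 6: P1 pit4 -> P1=[0,2,4,5,0,5](1) P2=[5,1,1,1,2,8](8)

Answer: 0 2 4 5 0 5 1 5 1 1 1 2 8 8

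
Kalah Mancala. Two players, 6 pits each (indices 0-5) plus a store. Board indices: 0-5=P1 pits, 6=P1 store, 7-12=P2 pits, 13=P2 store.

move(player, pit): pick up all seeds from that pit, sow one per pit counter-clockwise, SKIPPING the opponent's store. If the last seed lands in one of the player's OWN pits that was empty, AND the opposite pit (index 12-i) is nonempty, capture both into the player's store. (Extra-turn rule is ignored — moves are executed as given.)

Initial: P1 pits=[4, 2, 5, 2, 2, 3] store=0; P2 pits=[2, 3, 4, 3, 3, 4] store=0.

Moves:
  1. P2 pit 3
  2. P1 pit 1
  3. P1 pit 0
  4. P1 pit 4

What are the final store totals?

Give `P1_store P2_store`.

Move 1: P2 pit3 -> P1=[4,2,5,2,2,3](0) P2=[2,3,4,0,4,5](1)
Move 2: P1 pit1 -> P1=[4,0,6,3,2,3](0) P2=[2,3,4,0,4,5](1)
Move 3: P1 pit0 -> P1=[0,1,7,4,3,3](0) P2=[2,3,4,0,4,5](1)
Move 4: P1 pit4 -> P1=[0,1,7,4,0,4](1) P2=[3,3,4,0,4,5](1)

Answer: 1 1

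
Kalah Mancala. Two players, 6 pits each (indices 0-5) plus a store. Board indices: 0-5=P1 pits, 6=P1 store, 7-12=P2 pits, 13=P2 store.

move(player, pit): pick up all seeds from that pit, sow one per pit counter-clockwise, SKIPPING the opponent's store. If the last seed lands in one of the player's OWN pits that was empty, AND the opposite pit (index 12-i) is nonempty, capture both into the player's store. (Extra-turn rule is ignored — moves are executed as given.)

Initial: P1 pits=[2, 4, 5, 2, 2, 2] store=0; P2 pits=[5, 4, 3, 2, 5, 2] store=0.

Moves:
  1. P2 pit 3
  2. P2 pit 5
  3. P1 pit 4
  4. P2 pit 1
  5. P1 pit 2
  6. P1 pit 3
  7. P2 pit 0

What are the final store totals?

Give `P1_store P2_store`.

Move 1: P2 pit3 -> P1=[2,4,5,2,2,2](0) P2=[5,4,3,0,6,3](0)
Move 2: P2 pit5 -> P1=[3,5,5,2,2,2](0) P2=[5,4,3,0,6,0](1)
Move 3: P1 pit4 -> P1=[3,5,5,2,0,3](1) P2=[5,4,3,0,6,0](1)
Move 4: P2 pit1 -> P1=[0,5,5,2,0,3](1) P2=[5,0,4,1,7,0](5)
Move 5: P1 pit2 -> P1=[0,5,0,3,1,4](2) P2=[6,0,4,1,7,0](5)
Move 6: P1 pit3 -> P1=[0,5,0,0,2,5](3) P2=[6,0,4,1,7,0](5)
Move 7: P2 pit0 -> P1=[0,5,0,0,2,5](3) P2=[0,1,5,2,8,1](6)

Answer: 3 6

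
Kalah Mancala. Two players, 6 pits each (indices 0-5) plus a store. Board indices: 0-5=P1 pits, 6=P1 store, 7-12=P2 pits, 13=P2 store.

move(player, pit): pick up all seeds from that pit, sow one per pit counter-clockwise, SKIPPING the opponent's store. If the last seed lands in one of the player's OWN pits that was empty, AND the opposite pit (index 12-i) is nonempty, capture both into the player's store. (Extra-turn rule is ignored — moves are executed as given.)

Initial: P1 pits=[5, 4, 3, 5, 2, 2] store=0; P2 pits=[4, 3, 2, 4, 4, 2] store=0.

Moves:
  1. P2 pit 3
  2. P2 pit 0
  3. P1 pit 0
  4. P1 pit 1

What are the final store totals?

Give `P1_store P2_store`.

Move 1: P2 pit3 -> P1=[6,4,3,5,2,2](0) P2=[4,3,2,0,5,3](1)
Move 2: P2 pit0 -> P1=[6,4,3,5,2,2](0) P2=[0,4,3,1,6,3](1)
Move 3: P1 pit0 -> P1=[0,5,4,6,3,3](1) P2=[0,4,3,1,6,3](1)
Move 4: P1 pit1 -> P1=[0,0,5,7,4,4](2) P2=[0,4,3,1,6,3](1)

Answer: 2 1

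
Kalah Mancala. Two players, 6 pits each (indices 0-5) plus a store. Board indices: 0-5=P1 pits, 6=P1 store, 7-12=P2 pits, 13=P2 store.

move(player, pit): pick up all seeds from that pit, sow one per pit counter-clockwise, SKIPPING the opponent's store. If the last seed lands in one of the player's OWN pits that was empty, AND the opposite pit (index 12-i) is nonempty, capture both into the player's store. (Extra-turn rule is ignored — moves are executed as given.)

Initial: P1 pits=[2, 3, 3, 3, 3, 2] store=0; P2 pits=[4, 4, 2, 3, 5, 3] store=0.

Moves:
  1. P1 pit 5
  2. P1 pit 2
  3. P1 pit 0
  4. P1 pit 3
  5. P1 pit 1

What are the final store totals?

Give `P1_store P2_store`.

Move 1: P1 pit5 -> P1=[2,3,3,3,3,0](1) P2=[5,4,2,3,5,3](0)
Move 2: P1 pit2 -> P1=[2,3,0,4,4,0](7) P2=[0,4,2,3,5,3](0)
Move 3: P1 pit0 -> P1=[0,4,0,4,4,0](11) P2=[0,4,2,0,5,3](0)
Move 4: P1 pit3 -> P1=[0,4,0,0,5,1](12) P2=[1,4,2,0,5,3](0)
Move 5: P1 pit1 -> P1=[0,0,1,1,6,2](12) P2=[1,4,2,0,5,3](0)

Answer: 12 0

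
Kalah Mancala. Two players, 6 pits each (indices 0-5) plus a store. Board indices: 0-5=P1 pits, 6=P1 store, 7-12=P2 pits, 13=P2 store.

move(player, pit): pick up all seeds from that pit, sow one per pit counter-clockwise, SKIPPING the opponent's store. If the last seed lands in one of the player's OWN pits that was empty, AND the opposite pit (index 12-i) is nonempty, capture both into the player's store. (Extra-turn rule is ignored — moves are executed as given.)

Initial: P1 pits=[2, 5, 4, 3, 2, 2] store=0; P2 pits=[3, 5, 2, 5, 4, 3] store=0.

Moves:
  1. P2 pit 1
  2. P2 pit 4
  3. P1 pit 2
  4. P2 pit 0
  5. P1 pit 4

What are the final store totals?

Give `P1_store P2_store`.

Move 1: P2 pit1 -> P1=[2,5,4,3,2,2](0) P2=[3,0,3,6,5,4](1)
Move 2: P2 pit4 -> P1=[3,6,5,3,2,2](0) P2=[3,0,3,6,0,5](2)
Move 3: P1 pit2 -> P1=[3,6,0,4,3,3](1) P2=[4,0,3,6,0,5](2)
Move 4: P2 pit0 -> P1=[3,0,0,4,3,3](1) P2=[0,1,4,7,0,5](9)
Move 5: P1 pit4 -> P1=[3,0,0,4,0,4](2) P2=[1,1,4,7,0,5](9)

Answer: 2 9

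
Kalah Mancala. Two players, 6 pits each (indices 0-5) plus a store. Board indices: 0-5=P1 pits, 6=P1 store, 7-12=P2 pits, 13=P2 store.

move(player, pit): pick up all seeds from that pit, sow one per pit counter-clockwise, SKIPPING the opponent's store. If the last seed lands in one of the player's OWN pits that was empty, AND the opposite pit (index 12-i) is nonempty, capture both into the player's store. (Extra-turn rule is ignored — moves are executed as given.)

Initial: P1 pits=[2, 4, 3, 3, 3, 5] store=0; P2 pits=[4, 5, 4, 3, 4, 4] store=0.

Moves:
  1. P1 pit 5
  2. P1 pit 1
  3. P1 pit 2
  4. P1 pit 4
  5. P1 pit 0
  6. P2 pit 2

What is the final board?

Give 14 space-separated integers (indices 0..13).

Answer: 1 2 0 5 0 2 14 1 7 0 1 5 5 1

Derivation:
Move 1: P1 pit5 -> P1=[2,4,3,3,3,0](1) P2=[5,6,5,4,4,4](0)
Move 2: P1 pit1 -> P1=[2,0,4,4,4,0](7) P2=[0,6,5,4,4,4](0)
Move 3: P1 pit2 -> P1=[2,0,0,5,5,1](8) P2=[0,6,5,4,4,4](0)
Move 4: P1 pit4 -> P1=[2,0,0,5,0,2](9) P2=[1,7,6,4,4,4](0)
Move 5: P1 pit0 -> P1=[0,1,0,5,0,2](14) P2=[1,7,6,0,4,4](0)
Move 6: P2 pit2 -> P1=[1,2,0,5,0,2](14) P2=[1,7,0,1,5,5](1)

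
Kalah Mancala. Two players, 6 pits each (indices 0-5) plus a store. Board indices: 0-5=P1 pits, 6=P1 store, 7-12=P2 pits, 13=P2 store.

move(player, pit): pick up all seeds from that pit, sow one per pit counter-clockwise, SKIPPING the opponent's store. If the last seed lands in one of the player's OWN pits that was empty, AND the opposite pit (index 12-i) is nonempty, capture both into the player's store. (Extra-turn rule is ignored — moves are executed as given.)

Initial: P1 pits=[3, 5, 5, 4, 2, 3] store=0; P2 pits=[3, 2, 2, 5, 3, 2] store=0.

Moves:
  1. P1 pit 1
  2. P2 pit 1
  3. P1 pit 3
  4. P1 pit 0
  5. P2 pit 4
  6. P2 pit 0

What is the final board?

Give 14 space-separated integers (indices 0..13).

Move 1: P1 pit1 -> P1=[3,0,6,5,3,4](1) P2=[3,2,2,5,3,2](0)
Move 2: P2 pit1 -> P1=[3,0,6,5,3,4](1) P2=[3,0,3,6,3,2](0)
Move 3: P1 pit3 -> P1=[3,0,6,0,4,5](2) P2=[4,1,3,6,3,2](0)
Move 4: P1 pit0 -> P1=[0,1,7,0,4,5](6) P2=[4,1,0,6,3,2](0)
Move 5: P2 pit4 -> P1=[1,1,7,0,4,5](6) P2=[4,1,0,6,0,3](1)
Move 6: P2 pit0 -> P1=[1,0,7,0,4,5](6) P2=[0,2,1,7,0,3](3)

Answer: 1 0 7 0 4 5 6 0 2 1 7 0 3 3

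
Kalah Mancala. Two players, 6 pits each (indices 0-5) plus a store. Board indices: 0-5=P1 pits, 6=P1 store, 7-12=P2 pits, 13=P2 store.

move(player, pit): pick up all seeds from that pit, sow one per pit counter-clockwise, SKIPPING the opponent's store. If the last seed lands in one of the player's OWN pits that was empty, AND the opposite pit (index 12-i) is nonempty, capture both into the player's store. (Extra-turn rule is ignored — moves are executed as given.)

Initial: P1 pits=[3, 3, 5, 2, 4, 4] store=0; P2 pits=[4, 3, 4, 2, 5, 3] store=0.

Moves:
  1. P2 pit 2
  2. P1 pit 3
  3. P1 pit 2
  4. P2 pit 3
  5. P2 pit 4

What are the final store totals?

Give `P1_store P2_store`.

Answer: 1 3

Derivation:
Move 1: P2 pit2 -> P1=[3,3,5,2,4,4](0) P2=[4,3,0,3,6,4](1)
Move 2: P1 pit3 -> P1=[3,3,5,0,5,5](0) P2=[4,3,0,3,6,4](1)
Move 3: P1 pit2 -> P1=[3,3,0,1,6,6](1) P2=[5,3,0,3,6,4](1)
Move 4: P2 pit3 -> P1=[3,3,0,1,6,6](1) P2=[5,3,0,0,7,5](2)
Move 5: P2 pit4 -> P1=[4,4,1,2,7,6](1) P2=[5,3,0,0,0,6](3)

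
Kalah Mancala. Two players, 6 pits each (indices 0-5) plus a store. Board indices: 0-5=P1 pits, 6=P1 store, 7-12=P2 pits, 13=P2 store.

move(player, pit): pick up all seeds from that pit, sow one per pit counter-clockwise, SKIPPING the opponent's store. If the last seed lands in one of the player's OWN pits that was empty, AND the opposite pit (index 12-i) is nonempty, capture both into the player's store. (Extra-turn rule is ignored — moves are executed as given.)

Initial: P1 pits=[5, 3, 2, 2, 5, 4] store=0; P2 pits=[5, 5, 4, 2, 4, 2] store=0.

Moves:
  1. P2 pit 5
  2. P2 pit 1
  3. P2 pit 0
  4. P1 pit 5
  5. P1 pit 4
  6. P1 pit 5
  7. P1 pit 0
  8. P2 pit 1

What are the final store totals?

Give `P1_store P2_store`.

Move 1: P2 pit5 -> P1=[6,3,2,2,5,4](0) P2=[5,5,4,2,4,0](1)
Move 2: P2 pit1 -> P1=[6,3,2,2,5,4](0) P2=[5,0,5,3,5,1](2)
Move 3: P2 pit0 -> P1=[6,3,2,2,5,4](0) P2=[0,1,6,4,6,2](2)
Move 4: P1 pit5 -> P1=[6,3,2,2,5,0](1) P2=[1,2,7,4,6,2](2)
Move 5: P1 pit4 -> P1=[6,3,2,2,0,1](2) P2=[2,3,8,4,6,2](2)
Move 6: P1 pit5 -> P1=[6,3,2,2,0,0](3) P2=[2,3,8,4,6,2](2)
Move 7: P1 pit0 -> P1=[0,4,3,3,1,1](4) P2=[2,3,8,4,6,2](2)
Move 8: P2 pit1 -> P1=[0,4,3,3,1,1](4) P2=[2,0,9,5,7,2](2)

Answer: 4 2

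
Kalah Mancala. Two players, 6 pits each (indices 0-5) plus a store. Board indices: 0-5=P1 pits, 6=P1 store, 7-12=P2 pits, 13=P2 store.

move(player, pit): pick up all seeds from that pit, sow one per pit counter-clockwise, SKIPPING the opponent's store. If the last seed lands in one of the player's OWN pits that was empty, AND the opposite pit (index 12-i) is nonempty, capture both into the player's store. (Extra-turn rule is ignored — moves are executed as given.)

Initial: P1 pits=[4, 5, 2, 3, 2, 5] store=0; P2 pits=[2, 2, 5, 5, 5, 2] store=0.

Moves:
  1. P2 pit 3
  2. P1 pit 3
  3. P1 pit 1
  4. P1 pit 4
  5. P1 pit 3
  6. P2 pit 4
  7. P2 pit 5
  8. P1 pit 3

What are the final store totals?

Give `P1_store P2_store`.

Move 1: P2 pit3 -> P1=[5,6,2,3,2,5](0) P2=[2,2,5,0,6,3](1)
Move 2: P1 pit3 -> P1=[5,6,2,0,3,6](1) P2=[2,2,5,0,6,3](1)
Move 3: P1 pit1 -> P1=[5,0,3,1,4,7](2) P2=[3,2,5,0,6,3](1)
Move 4: P1 pit4 -> P1=[5,0,3,1,0,8](3) P2=[4,3,5,0,6,3](1)
Move 5: P1 pit3 -> P1=[5,0,3,0,0,8](7) P2=[4,0,5,0,6,3](1)
Move 6: P2 pit4 -> P1=[6,1,4,1,0,8](7) P2=[4,0,5,0,0,4](2)
Move 7: P2 pit5 -> P1=[7,2,5,1,0,8](7) P2=[4,0,5,0,0,0](3)
Move 8: P1 pit3 -> P1=[7,2,5,0,1,8](7) P2=[4,0,5,0,0,0](3)

Answer: 7 3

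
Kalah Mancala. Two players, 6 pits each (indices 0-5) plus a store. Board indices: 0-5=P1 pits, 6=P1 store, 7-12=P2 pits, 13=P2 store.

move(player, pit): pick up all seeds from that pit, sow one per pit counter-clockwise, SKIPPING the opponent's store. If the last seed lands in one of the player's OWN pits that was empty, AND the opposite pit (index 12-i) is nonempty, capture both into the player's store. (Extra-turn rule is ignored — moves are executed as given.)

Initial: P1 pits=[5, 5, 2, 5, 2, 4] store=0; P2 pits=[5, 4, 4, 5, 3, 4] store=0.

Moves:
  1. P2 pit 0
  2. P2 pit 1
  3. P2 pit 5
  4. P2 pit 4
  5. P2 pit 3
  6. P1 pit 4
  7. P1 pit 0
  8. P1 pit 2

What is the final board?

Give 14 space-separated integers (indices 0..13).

Answer: 0 9 0 9 2 7 3 3 2 6 0 1 2 4

Derivation:
Move 1: P2 pit0 -> P1=[5,5,2,5,2,4](0) P2=[0,5,5,6,4,5](0)
Move 2: P2 pit1 -> P1=[5,5,2,5,2,4](0) P2=[0,0,6,7,5,6](1)
Move 3: P2 pit5 -> P1=[6,6,3,6,3,4](0) P2=[0,0,6,7,5,0](2)
Move 4: P2 pit4 -> P1=[7,7,4,6,3,4](0) P2=[0,0,6,7,0,1](3)
Move 5: P2 pit3 -> P1=[8,8,5,7,3,4](0) P2=[0,0,6,0,1,2](4)
Move 6: P1 pit4 -> P1=[8,8,5,7,0,5](1) P2=[1,0,6,0,1,2](4)
Move 7: P1 pit0 -> P1=[0,9,6,8,1,6](2) P2=[2,1,6,0,1,2](4)
Move 8: P1 pit2 -> P1=[0,9,0,9,2,7](3) P2=[3,2,6,0,1,2](4)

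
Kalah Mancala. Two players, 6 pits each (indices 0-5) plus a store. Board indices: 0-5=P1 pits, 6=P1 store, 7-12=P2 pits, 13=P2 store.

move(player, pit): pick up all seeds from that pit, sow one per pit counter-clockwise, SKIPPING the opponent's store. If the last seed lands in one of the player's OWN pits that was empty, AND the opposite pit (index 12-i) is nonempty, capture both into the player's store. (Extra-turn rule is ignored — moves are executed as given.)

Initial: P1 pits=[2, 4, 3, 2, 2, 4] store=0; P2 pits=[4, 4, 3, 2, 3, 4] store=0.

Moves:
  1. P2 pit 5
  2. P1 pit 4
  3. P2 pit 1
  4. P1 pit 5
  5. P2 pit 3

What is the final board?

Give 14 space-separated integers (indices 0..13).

Move 1: P2 pit5 -> P1=[3,5,4,2,2,4](0) P2=[4,4,3,2,3,0](1)
Move 2: P1 pit4 -> P1=[3,5,4,2,0,5](1) P2=[4,4,3,2,3,0](1)
Move 3: P2 pit1 -> P1=[0,5,4,2,0,5](1) P2=[4,0,4,3,4,0](5)
Move 4: P1 pit5 -> P1=[0,5,4,2,0,0](2) P2=[5,1,5,4,4,0](5)
Move 5: P2 pit3 -> P1=[1,5,4,2,0,0](2) P2=[5,1,5,0,5,1](6)

Answer: 1 5 4 2 0 0 2 5 1 5 0 5 1 6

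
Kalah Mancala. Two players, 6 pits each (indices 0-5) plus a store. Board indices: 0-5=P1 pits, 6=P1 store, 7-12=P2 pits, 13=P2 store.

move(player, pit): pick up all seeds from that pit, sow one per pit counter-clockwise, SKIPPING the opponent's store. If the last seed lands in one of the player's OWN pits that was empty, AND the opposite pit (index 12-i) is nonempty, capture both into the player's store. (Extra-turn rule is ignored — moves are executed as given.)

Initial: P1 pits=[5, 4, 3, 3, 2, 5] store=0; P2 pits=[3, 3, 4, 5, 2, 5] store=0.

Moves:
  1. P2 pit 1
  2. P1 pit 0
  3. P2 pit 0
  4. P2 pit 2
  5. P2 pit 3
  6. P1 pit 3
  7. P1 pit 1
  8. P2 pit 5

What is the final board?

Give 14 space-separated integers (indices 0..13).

Move 1: P2 pit1 -> P1=[5,4,3,3,2,5](0) P2=[3,0,5,6,3,5](0)
Move 2: P1 pit0 -> P1=[0,5,4,4,3,6](0) P2=[3,0,5,6,3,5](0)
Move 3: P2 pit0 -> P1=[0,5,4,4,3,6](0) P2=[0,1,6,7,3,5](0)
Move 4: P2 pit2 -> P1=[1,6,4,4,3,6](0) P2=[0,1,0,8,4,6](1)
Move 5: P2 pit3 -> P1=[2,7,5,5,4,6](0) P2=[0,1,0,0,5,7](2)
Move 6: P1 pit3 -> P1=[2,7,5,0,5,7](1) P2=[1,2,0,0,5,7](2)
Move 7: P1 pit1 -> P1=[2,0,6,1,6,8](2) P2=[2,3,0,0,5,7](2)
Move 8: P2 pit5 -> P1=[3,1,7,2,7,9](2) P2=[2,3,0,0,5,0](3)

Answer: 3 1 7 2 7 9 2 2 3 0 0 5 0 3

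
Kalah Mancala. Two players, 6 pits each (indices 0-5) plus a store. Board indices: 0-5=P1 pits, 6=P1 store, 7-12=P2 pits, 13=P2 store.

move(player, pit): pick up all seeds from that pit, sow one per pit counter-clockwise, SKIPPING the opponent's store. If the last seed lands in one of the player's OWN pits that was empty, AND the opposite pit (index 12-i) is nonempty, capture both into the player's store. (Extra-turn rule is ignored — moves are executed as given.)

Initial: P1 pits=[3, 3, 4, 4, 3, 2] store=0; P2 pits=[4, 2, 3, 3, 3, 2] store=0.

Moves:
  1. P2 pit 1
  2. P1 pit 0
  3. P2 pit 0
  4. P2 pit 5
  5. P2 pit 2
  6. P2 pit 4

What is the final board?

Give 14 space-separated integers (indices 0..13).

Move 1: P2 pit1 -> P1=[3,3,4,4,3,2](0) P2=[4,0,4,4,3,2](0)
Move 2: P1 pit0 -> P1=[0,4,5,5,3,2](0) P2=[4,0,4,4,3,2](0)
Move 3: P2 pit0 -> P1=[0,4,5,5,3,2](0) P2=[0,1,5,5,4,2](0)
Move 4: P2 pit5 -> P1=[1,4,5,5,3,2](0) P2=[0,1,5,5,4,0](1)
Move 5: P2 pit2 -> P1=[2,4,5,5,3,2](0) P2=[0,1,0,6,5,1](2)
Move 6: P2 pit4 -> P1=[3,5,6,5,3,2](0) P2=[0,1,0,6,0,2](3)

Answer: 3 5 6 5 3 2 0 0 1 0 6 0 2 3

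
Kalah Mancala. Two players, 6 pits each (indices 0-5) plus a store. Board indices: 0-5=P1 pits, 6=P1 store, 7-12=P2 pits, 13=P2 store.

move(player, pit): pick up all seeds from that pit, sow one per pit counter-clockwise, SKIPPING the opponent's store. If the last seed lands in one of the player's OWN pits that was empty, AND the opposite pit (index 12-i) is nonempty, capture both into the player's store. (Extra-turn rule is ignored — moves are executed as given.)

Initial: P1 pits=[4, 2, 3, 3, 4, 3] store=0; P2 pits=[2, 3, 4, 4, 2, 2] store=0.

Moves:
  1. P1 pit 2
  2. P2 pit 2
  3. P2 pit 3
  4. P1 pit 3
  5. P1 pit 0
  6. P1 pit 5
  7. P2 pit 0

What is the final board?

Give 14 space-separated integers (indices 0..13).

Answer: 0 4 1 1 7 0 2 0 5 2 2 6 4 2

Derivation:
Move 1: P1 pit2 -> P1=[4,2,0,4,5,4](0) P2=[2,3,4,4,2,2](0)
Move 2: P2 pit2 -> P1=[4,2,0,4,5,4](0) P2=[2,3,0,5,3,3](1)
Move 3: P2 pit3 -> P1=[5,3,0,4,5,4](0) P2=[2,3,0,0,4,4](2)
Move 4: P1 pit3 -> P1=[5,3,0,0,6,5](1) P2=[3,3,0,0,4,4](2)
Move 5: P1 pit0 -> P1=[0,4,1,1,7,6](1) P2=[3,3,0,0,4,4](2)
Move 6: P1 pit5 -> P1=[0,4,1,1,7,0](2) P2=[4,4,1,1,5,4](2)
Move 7: P2 pit0 -> P1=[0,4,1,1,7,0](2) P2=[0,5,2,2,6,4](2)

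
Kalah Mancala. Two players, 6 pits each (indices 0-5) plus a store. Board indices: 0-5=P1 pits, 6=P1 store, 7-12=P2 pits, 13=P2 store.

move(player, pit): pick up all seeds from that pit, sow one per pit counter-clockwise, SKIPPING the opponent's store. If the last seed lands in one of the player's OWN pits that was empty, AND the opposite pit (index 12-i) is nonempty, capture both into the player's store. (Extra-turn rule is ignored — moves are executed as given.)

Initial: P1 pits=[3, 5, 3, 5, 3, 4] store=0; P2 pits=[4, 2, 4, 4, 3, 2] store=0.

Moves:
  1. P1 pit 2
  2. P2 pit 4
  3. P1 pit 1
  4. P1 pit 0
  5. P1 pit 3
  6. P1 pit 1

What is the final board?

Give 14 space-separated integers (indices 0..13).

Move 1: P1 pit2 -> P1=[3,5,0,6,4,5](0) P2=[4,2,4,4,3,2](0)
Move 2: P2 pit4 -> P1=[4,5,0,6,4,5](0) P2=[4,2,4,4,0,3](1)
Move 3: P1 pit1 -> P1=[4,0,1,7,5,6](1) P2=[4,2,4,4,0,3](1)
Move 4: P1 pit0 -> P1=[0,1,2,8,6,6](1) P2=[4,2,4,4,0,3](1)
Move 5: P1 pit3 -> P1=[0,1,2,0,7,7](2) P2=[5,3,5,5,1,3](1)
Move 6: P1 pit1 -> P1=[0,0,3,0,7,7](2) P2=[5,3,5,5,1,3](1)

Answer: 0 0 3 0 7 7 2 5 3 5 5 1 3 1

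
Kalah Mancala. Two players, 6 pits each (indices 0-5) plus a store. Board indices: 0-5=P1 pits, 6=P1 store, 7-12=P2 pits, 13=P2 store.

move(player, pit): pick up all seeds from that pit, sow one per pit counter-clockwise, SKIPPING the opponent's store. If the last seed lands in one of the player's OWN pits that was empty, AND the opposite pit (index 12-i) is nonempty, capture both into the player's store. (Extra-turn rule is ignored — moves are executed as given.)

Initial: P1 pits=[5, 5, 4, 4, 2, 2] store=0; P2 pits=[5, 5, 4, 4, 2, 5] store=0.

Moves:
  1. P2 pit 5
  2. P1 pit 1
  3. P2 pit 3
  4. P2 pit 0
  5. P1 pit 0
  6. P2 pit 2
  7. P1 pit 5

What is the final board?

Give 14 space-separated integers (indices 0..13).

Answer: 1 1 7 7 4 0 3 2 7 1 2 5 3 4

Derivation:
Move 1: P2 pit5 -> P1=[6,6,5,5,2,2](0) P2=[5,5,4,4,2,0](1)
Move 2: P1 pit1 -> P1=[6,0,6,6,3,3](1) P2=[6,5,4,4,2,0](1)
Move 3: P2 pit3 -> P1=[7,0,6,6,3,3](1) P2=[6,5,4,0,3,1](2)
Move 4: P2 pit0 -> P1=[7,0,6,6,3,3](1) P2=[0,6,5,1,4,2](3)
Move 5: P1 pit0 -> P1=[0,1,7,7,4,4](2) P2=[1,6,5,1,4,2](3)
Move 6: P2 pit2 -> P1=[1,1,7,7,4,4](2) P2=[1,6,0,2,5,3](4)
Move 7: P1 pit5 -> P1=[1,1,7,7,4,0](3) P2=[2,7,1,2,5,3](4)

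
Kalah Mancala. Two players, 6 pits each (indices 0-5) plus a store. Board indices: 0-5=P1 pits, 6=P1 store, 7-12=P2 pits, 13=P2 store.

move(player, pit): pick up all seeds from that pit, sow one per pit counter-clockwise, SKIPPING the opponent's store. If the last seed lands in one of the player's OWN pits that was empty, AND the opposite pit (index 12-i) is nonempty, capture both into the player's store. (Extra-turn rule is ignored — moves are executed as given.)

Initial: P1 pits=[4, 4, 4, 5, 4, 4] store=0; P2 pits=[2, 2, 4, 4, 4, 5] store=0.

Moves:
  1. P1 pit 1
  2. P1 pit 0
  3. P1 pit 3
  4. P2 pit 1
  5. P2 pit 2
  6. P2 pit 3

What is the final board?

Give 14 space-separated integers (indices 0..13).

Answer: 2 3 7 1 7 6 1 3 0 0 0 7 7 2

Derivation:
Move 1: P1 pit1 -> P1=[4,0,5,6,5,5](0) P2=[2,2,4,4,4,5](0)
Move 2: P1 pit0 -> P1=[0,1,6,7,6,5](0) P2=[2,2,4,4,4,5](0)
Move 3: P1 pit3 -> P1=[0,1,6,0,7,6](1) P2=[3,3,5,5,4,5](0)
Move 4: P2 pit1 -> P1=[0,1,6,0,7,6](1) P2=[3,0,6,6,5,5](0)
Move 5: P2 pit2 -> P1=[1,2,6,0,7,6](1) P2=[3,0,0,7,6,6](1)
Move 6: P2 pit3 -> P1=[2,3,7,1,7,6](1) P2=[3,0,0,0,7,7](2)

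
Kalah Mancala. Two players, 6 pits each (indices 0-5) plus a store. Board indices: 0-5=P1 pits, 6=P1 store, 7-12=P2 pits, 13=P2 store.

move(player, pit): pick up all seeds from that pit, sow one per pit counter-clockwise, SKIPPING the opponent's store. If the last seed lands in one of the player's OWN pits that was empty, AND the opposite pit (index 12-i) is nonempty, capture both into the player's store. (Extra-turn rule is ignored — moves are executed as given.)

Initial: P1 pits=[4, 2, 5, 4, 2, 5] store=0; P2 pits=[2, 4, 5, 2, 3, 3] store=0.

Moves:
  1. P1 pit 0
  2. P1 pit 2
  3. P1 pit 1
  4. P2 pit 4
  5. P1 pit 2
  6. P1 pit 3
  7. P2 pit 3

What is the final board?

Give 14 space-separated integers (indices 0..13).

Answer: 1 0 0 0 6 7 2 4 6 6 0 2 5 2

Derivation:
Move 1: P1 pit0 -> P1=[0,3,6,5,3,5](0) P2=[2,4,5,2,3,3](0)
Move 2: P1 pit2 -> P1=[0,3,0,6,4,6](1) P2=[3,5,5,2,3,3](0)
Move 3: P1 pit1 -> P1=[0,0,1,7,5,6](1) P2=[3,5,5,2,3,3](0)
Move 4: P2 pit4 -> P1=[1,0,1,7,5,6](1) P2=[3,5,5,2,0,4](1)
Move 5: P1 pit2 -> P1=[1,0,0,8,5,6](1) P2=[3,5,5,2,0,4](1)
Move 6: P1 pit3 -> P1=[1,0,0,0,6,7](2) P2=[4,6,6,3,1,4](1)
Move 7: P2 pit3 -> P1=[1,0,0,0,6,7](2) P2=[4,6,6,0,2,5](2)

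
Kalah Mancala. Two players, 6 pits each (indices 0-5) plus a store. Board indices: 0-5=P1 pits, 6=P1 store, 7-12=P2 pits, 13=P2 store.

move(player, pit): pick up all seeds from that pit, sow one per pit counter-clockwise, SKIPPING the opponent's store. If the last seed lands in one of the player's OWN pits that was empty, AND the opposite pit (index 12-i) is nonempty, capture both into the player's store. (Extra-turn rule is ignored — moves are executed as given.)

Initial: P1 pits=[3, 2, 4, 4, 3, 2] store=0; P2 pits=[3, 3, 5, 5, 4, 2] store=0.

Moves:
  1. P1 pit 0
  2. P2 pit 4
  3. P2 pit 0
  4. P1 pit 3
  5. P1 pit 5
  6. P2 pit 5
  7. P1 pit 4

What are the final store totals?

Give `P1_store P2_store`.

Answer: 3 2

Derivation:
Move 1: P1 pit0 -> P1=[0,3,5,5,3,2](0) P2=[3,3,5,5,4,2](0)
Move 2: P2 pit4 -> P1=[1,4,5,5,3,2](0) P2=[3,3,5,5,0,3](1)
Move 3: P2 pit0 -> P1=[1,4,5,5,3,2](0) P2=[0,4,6,6,0,3](1)
Move 4: P1 pit3 -> P1=[1,4,5,0,4,3](1) P2=[1,5,6,6,0,3](1)
Move 5: P1 pit5 -> P1=[1,4,5,0,4,0](2) P2=[2,6,6,6,0,3](1)
Move 6: P2 pit5 -> P1=[2,5,5,0,4,0](2) P2=[2,6,6,6,0,0](2)
Move 7: P1 pit4 -> P1=[2,5,5,0,0,1](3) P2=[3,7,6,6,0,0](2)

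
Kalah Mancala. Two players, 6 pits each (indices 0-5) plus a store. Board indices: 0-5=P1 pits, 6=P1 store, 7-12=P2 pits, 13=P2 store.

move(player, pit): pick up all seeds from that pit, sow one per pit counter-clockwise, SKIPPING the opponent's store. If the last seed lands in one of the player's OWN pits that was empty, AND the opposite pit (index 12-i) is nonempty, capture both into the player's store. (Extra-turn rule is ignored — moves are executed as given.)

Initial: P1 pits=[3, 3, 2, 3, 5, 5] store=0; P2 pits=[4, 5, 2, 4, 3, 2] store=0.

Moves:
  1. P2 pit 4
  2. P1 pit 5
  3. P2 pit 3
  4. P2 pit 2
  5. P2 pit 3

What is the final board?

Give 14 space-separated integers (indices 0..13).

Answer: 5 4 2 3 5 0 1 5 6 0 0 3 5 2

Derivation:
Move 1: P2 pit4 -> P1=[4,3,2,3,5,5](0) P2=[4,5,2,4,0,3](1)
Move 2: P1 pit5 -> P1=[4,3,2,3,5,0](1) P2=[5,6,3,5,0,3](1)
Move 3: P2 pit3 -> P1=[5,4,2,3,5,0](1) P2=[5,6,3,0,1,4](2)
Move 4: P2 pit2 -> P1=[5,4,2,3,5,0](1) P2=[5,6,0,1,2,5](2)
Move 5: P2 pit3 -> P1=[5,4,2,3,5,0](1) P2=[5,6,0,0,3,5](2)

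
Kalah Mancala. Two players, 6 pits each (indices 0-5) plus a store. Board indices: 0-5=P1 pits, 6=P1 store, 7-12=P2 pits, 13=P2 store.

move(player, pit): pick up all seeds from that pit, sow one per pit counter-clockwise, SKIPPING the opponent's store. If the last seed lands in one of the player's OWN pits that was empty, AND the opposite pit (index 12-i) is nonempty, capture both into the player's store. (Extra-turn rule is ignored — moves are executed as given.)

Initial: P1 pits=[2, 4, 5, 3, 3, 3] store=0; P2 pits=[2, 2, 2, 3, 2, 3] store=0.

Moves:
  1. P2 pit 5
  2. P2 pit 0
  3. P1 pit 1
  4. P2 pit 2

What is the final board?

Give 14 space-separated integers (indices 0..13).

Move 1: P2 pit5 -> P1=[3,5,5,3,3,3](0) P2=[2,2,2,3,2,0](1)
Move 2: P2 pit0 -> P1=[3,5,5,3,3,3](0) P2=[0,3,3,3,2,0](1)
Move 3: P1 pit1 -> P1=[3,0,6,4,4,4](1) P2=[0,3,3,3,2,0](1)
Move 4: P2 pit2 -> P1=[0,0,6,4,4,4](1) P2=[0,3,0,4,3,0](5)

Answer: 0 0 6 4 4 4 1 0 3 0 4 3 0 5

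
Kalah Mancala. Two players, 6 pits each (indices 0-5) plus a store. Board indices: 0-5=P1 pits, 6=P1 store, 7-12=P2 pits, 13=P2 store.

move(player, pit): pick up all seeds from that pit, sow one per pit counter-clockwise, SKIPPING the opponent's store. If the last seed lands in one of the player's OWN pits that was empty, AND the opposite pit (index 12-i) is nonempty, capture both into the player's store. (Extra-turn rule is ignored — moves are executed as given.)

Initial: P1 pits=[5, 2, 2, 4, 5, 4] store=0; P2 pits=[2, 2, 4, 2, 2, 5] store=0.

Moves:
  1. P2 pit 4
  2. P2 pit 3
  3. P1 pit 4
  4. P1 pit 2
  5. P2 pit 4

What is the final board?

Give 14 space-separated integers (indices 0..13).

Answer: 5 2 0 5 0 5 5 3 0 5 0 0 8 1

Derivation:
Move 1: P2 pit4 -> P1=[5,2,2,4,5,4](0) P2=[2,2,4,2,0,6](1)
Move 2: P2 pit3 -> P1=[5,2,2,4,5,4](0) P2=[2,2,4,0,1,7](1)
Move 3: P1 pit4 -> P1=[5,2,2,4,0,5](1) P2=[3,3,5,0,1,7](1)
Move 4: P1 pit2 -> P1=[5,2,0,5,0,5](5) P2=[3,0,5,0,1,7](1)
Move 5: P2 pit4 -> P1=[5,2,0,5,0,5](5) P2=[3,0,5,0,0,8](1)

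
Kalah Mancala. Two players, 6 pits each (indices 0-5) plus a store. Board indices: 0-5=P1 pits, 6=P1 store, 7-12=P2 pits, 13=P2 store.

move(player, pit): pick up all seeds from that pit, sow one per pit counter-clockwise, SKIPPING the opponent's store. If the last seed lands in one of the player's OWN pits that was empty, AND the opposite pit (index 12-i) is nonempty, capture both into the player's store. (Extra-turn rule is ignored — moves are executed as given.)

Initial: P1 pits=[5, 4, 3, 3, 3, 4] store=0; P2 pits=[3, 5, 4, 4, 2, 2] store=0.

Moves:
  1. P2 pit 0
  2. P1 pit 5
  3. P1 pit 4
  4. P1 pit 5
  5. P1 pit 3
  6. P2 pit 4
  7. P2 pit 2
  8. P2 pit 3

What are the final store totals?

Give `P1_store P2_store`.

Answer: 4 3

Derivation:
Move 1: P2 pit0 -> P1=[5,4,3,3,3,4](0) P2=[0,6,5,5,2,2](0)
Move 2: P1 pit5 -> P1=[5,4,3,3,3,0](1) P2=[1,7,6,5,2,2](0)
Move 3: P1 pit4 -> P1=[5,4,3,3,0,1](2) P2=[2,7,6,5,2,2](0)
Move 4: P1 pit5 -> P1=[5,4,3,3,0,0](3) P2=[2,7,6,5,2,2](0)
Move 5: P1 pit3 -> P1=[5,4,3,0,1,1](4) P2=[2,7,6,5,2,2](0)
Move 6: P2 pit4 -> P1=[5,4,3,0,1,1](4) P2=[2,7,6,5,0,3](1)
Move 7: P2 pit2 -> P1=[6,5,3,0,1,1](4) P2=[2,7,0,6,1,4](2)
Move 8: P2 pit3 -> P1=[7,6,4,0,1,1](4) P2=[2,7,0,0,2,5](3)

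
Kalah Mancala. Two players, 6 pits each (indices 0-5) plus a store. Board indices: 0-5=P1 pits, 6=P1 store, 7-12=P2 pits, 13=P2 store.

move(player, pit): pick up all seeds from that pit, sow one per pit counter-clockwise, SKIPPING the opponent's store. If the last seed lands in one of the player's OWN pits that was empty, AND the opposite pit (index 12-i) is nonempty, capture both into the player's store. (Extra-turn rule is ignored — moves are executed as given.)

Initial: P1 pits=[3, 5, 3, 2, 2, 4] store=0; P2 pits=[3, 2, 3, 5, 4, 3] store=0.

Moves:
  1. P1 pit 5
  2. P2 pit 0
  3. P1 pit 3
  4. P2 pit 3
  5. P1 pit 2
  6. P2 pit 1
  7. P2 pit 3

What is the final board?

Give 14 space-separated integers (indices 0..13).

Move 1: P1 pit5 -> P1=[3,5,3,2,2,0](1) P2=[4,3,4,5,4,3](0)
Move 2: P2 pit0 -> P1=[3,5,3,2,2,0](1) P2=[0,4,5,6,5,3](0)
Move 3: P1 pit3 -> P1=[3,5,3,0,3,1](1) P2=[0,4,5,6,5,3](0)
Move 4: P2 pit3 -> P1=[4,6,4,0,3,1](1) P2=[0,4,5,0,6,4](1)
Move 5: P1 pit2 -> P1=[4,6,0,1,4,2](2) P2=[0,4,5,0,6,4](1)
Move 6: P2 pit1 -> P1=[4,6,0,1,4,2](2) P2=[0,0,6,1,7,5](1)
Move 7: P2 pit3 -> P1=[4,6,0,1,4,2](2) P2=[0,0,6,0,8,5](1)

Answer: 4 6 0 1 4 2 2 0 0 6 0 8 5 1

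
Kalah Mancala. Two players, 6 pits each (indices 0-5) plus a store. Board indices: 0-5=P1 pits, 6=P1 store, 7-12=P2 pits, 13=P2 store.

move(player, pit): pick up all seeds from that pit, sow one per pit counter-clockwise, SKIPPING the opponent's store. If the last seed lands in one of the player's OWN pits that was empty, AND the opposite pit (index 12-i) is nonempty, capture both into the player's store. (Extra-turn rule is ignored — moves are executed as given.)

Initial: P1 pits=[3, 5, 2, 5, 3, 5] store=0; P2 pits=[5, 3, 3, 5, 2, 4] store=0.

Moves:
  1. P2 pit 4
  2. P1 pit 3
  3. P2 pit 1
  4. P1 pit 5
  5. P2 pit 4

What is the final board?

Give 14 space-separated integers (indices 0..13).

Move 1: P2 pit4 -> P1=[3,5,2,5,3,5](0) P2=[5,3,3,5,0,5](1)
Move 2: P1 pit3 -> P1=[3,5,2,0,4,6](1) P2=[6,4,3,5,0,5](1)
Move 3: P2 pit1 -> P1=[3,5,2,0,4,6](1) P2=[6,0,4,6,1,6](1)
Move 4: P1 pit5 -> P1=[3,5,2,0,4,0](2) P2=[7,1,5,7,2,6](1)
Move 5: P2 pit4 -> P1=[3,5,2,0,4,0](2) P2=[7,1,5,7,0,7](2)

Answer: 3 5 2 0 4 0 2 7 1 5 7 0 7 2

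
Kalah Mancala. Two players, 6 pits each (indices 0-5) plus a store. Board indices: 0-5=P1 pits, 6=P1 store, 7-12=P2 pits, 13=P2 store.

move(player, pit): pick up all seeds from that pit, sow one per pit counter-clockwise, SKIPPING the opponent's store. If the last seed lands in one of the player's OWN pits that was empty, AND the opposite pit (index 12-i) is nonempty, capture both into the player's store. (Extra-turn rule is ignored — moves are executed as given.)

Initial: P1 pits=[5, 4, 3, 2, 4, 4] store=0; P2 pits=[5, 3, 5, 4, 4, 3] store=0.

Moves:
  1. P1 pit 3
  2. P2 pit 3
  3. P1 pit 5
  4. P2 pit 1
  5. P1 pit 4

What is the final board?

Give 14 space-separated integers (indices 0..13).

Answer: 6 4 3 0 0 1 2 7 1 8 2 6 5 1

Derivation:
Move 1: P1 pit3 -> P1=[5,4,3,0,5,5](0) P2=[5,3,5,4,4,3](0)
Move 2: P2 pit3 -> P1=[6,4,3,0,5,5](0) P2=[5,3,5,0,5,4](1)
Move 3: P1 pit5 -> P1=[6,4,3,0,5,0](1) P2=[6,4,6,1,5,4](1)
Move 4: P2 pit1 -> P1=[6,4,3,0,5,0](1) P2=[6,0,7,2,6,5](1)
Move 5: P1 pit4 -> P1=[6,4,3,0,0,1](2) P2=[7,1,8,2,6,5](1)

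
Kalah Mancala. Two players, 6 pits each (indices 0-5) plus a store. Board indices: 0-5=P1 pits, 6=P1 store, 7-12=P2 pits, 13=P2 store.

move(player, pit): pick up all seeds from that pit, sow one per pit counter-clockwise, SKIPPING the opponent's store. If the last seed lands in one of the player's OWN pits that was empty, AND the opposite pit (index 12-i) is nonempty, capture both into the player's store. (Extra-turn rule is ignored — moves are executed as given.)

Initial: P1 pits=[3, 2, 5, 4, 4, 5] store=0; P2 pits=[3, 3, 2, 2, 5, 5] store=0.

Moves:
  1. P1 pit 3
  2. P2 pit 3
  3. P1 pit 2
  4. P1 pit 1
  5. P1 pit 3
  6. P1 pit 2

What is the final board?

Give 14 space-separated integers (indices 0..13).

Move 1: P1 pit3 -> P1=[3,2,5,0,5,6](1) P2=[4,3,2,2,5,5](0)
Move 2: P2 pit3 -> P1=[3,2,5,0,5,6](1) P2=[4,3,2,0,6,6](0)
Move 3: P1 pit2 -> P1=[3,2,0,1,6,7](2) P2=[5,3,2,0,6,6](0)
Move 4: P1 pit1 -> P1=[3,0,1,2,6,7](2) P2=[5,3,2,0,6,6](0)
Move 5: P1 pit3 -> P1=[3,0,1,0,7,8](2) P2=[5,3,2,0,6,6](0)
Move 6: P1 pit2 -> P1=[3,0,0,0,7,8](5) P2=[5,3,0,0,6,6](0)

Answer: 3 0 0 0 7 8 5 5 3 0 0 6 6 0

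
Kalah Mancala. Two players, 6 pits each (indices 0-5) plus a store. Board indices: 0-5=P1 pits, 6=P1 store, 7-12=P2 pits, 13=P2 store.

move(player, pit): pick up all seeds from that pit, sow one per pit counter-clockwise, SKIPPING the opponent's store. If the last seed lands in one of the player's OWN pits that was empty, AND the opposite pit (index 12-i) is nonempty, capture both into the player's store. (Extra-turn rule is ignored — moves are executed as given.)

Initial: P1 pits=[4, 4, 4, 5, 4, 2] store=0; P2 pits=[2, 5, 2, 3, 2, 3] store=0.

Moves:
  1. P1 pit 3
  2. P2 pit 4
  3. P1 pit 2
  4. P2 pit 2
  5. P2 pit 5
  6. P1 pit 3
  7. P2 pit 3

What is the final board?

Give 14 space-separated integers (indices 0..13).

Move 1: P1 pit3 -> P1=[4,4,4,0,5,3](1) P2=[3,6,2,3,2,3](0)
Move 2: P2 pit4 -> P1=[4,4,4,0,5,3](1) P2=[3,6,2,3,0,4](1)
Move 3: P1 pit2 -> P1=[4,4,0,1,6,4](2) P2=[3,6,2,3,0,4](1)
Move 4: P2 pit2 -> P1=[4,0,0,1,6,4](2) P2=[3,6,0,4,0,4](6)
Move 5: P2 pit5 -> P1=[5,1,1,1,6,4](2) P2=[3,6,0,4,0,0](7)
Move 6: P1 pit3 -> P1=[5,1,1,0,7,4](2) P2=[3,6,0,4,0,0](7)
Move 7: P2 pit3 -> P1=[6,1,1,0,7,4](2) P2=[3,6,0,0,1,1](8)

Answer: 6 1 1 0 7 4 2 3 6 0 0 1 1 8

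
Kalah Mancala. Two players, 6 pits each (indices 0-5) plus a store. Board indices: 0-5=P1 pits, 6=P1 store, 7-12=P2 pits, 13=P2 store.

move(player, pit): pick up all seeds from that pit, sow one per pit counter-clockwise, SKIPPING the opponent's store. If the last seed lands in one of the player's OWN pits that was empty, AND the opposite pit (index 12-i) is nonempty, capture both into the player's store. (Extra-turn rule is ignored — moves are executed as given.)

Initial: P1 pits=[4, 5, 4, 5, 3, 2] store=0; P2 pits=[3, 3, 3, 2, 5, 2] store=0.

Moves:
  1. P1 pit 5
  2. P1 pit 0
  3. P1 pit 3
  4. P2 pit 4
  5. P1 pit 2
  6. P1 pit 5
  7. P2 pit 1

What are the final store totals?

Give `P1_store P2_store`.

Move 1: P1 pit5 -> P1=[4,5,4,5,3,0](1) P2=[4,3,3,2,5,2](0)
Move 2: P1 pit0 -> P1=[0,6,5,6,4,0](1) P2=[4,3,3,2,5,2](0)
Move 3: P1 pit3 -> P1=[0,6,5,0,5,1](2) P2=[5,4,4,2,5,2](0)
Move 4: P2 pit4 -> P1=[1,7,6,0,5,1](2) P2=[5,4,4,2,0,3](1)
Move 5: P1 pit2 -> P1=[1,7,0,1,6,2](3) P2=[6,5,4,2,0,3](1)
Move 6: P1 pit5 -> P1=[1,7,0,1,6,0](4) P2=[7,5,4,2,0,3](1)
Move 7: P2 pit1 -> P1=[1,7,0,1,6,0](4) P2=[7,0,5,3,1,4](2)

Answer: 4 2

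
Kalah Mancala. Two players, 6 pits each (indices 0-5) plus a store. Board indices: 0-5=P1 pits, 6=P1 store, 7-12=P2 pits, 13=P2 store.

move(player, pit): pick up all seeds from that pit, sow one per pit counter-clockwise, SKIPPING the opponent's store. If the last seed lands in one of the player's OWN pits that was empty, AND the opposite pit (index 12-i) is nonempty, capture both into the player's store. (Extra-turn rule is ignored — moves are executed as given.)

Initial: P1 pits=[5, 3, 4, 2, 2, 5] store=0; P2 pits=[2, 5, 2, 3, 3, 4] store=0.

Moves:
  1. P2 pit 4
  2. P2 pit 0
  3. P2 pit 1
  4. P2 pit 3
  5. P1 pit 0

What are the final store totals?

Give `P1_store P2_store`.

Answer: 1 3

Derivation:
Move 1: P2 pit4 -> P1=[6,3,4,2,2,5](0) P2=[2,5,2,3,0,5](1)
Move 2: P2 pit0 -> P1=[6,3,4,2,2,5](0) P2=[0,6,3,3,0,5](1)
Move 3: P2 pit1 -> P1=[7,3,4,2,2,5](0) P2=[0,0,4,4,1,6](2)
Move 4: P2 pit3 -> P1=[8,3,4,2,2,5](0) P2=[0,0,4,0,2,7](3)
Move 5: P1 pit0 -> P1=[0,4,5,3,3,6](1) P2=[1,1,4,0,2,7](3)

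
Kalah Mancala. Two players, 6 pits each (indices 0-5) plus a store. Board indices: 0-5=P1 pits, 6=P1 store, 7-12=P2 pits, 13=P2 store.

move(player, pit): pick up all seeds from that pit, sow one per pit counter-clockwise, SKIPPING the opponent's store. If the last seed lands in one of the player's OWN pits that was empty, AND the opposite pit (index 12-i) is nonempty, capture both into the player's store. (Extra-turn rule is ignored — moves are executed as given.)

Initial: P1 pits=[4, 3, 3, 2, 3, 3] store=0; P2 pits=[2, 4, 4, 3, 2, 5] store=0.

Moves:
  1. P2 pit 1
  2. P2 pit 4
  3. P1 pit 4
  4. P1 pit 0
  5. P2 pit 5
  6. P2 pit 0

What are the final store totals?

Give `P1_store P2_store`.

Answer: 1 2

Derivation:
Move 1: P2 pit1 -> P1=[4,3,3,2,3,3](0) P2=[2,0,5,4,3,6](0)
Move 2: P2 pit4 -> P1=[5,3,3,2,3,3](0) P2=[2,0,5,4,0,7](1)
Move 3: P1 pit4 -> P1=[5,3,3,2,0,4](1) P2=[3,0,5,4,0,7](1)
Move 4: P1 pit0 -> P1=[0,4,4,3,1,5](1) P2=[3,0,5,4,0,7](1)
Move 5: P2 pit5 -> P1=[1,5,5,4,2,6](1) P2=[3,0,5,4,0,0](2)
Move 6: P2 pit0 -> P1=[1,5,5,4,2,6](1) P2=[0,1,6,5,0,0](2)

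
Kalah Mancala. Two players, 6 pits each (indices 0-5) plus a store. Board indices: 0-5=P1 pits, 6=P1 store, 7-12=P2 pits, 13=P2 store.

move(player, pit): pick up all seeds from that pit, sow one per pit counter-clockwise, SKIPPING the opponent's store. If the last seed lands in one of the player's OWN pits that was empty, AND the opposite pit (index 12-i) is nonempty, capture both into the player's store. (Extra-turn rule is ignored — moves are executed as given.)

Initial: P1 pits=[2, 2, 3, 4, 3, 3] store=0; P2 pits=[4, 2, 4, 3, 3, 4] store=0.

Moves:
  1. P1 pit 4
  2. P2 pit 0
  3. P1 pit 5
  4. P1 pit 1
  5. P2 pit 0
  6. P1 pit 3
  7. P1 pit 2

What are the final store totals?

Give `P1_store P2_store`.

Move 1: P1 pit4 -> P1=[2,2,3,4,0,4](1) P2=[5,2,4,3,3,4](0)
Move 2: P2 pit0 -> P1=[2,2,3,4,0,4](1) P2=[0,3,5,4,4,5](0)
Move 3: P1 pit5 -> P1=[2,2,3,4,0,0](2) P2=[1,4,6,4,4,5](0)
Move 4: P1 pit1 -> P1=[2,0,4,5,0,0](2) P2=[1,4,6,4,4,5](0)
Move 5: P2 pit0 -> P1=[2,0,4,5,0,0](2) P2=[0,5,6,4,4,5](0)
Move 6: P1 pit3 -> P1=[2,0,4,0,1,1](3) P2=[1,6,6,4,4,5](0)
Move 7: P1 pit2 -> P1=[2,0,0,1,2,2](4) P2=[1,6,6,4,4,5](0)

Answer: 4 0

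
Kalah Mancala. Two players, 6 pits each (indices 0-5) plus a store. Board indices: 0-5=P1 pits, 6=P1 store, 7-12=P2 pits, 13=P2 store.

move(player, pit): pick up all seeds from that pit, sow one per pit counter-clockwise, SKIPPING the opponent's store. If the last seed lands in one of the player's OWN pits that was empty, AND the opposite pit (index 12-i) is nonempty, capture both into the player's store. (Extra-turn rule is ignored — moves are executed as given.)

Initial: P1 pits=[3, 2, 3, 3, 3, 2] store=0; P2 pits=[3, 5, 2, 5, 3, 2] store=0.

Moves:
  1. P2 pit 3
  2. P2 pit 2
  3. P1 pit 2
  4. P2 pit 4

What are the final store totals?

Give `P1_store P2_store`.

Move 1: P2 pit3 -> P1=[4,3,3,3,3,2](0) P2=[3,5,2,0,4,3](1)
Move 2: P2 pit2 -> P1=[4,3,3,3,3,2](0) P2=[3,5,0,1,5,3](1)
Move 3: P1 pit2 -> P1=[4,3,0,4,4,3](0) P2=[3,5,0,1,5,3](1)
Move 4: P2 pit4 -> P1=[5,4,1,4,4,3](0) P2=[3,5,0,1,0,4](2)

Answer: 0 2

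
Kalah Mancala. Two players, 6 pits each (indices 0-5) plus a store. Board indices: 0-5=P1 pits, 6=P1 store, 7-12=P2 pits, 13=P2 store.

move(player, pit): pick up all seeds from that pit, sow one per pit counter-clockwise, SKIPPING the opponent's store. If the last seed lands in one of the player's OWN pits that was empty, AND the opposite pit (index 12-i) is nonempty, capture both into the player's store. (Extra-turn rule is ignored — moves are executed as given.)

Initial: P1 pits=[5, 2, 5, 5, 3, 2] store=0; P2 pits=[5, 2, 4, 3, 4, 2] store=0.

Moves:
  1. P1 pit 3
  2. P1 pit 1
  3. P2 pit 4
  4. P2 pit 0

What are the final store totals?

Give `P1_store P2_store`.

Move 1: P1 pit3 -> P1=[5,2,5,0,4,3](1) P2=[6,3,4,3,4,2](0)
Move 2: P1 pit1 -> P1=[5,0,6,0,4,3](6) P2=[6,3,0,3,4,2](0)
Move 3: P2 pit4 -> P1=[6,1,6,0,4,3](6) P2=[6,3,0,3,0,3](1)
Move 4: P2 pit0 -> P1=[6,1,6,0,4,3](6) P2=[0,4,1,4,1,4](2)

Answer: 6 2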